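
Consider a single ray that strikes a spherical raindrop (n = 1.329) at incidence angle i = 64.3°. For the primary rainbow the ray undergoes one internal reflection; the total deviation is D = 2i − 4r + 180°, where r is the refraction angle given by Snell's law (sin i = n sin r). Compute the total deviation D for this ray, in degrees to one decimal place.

137.8°

sin r = sin 64.3° / 1.329 = 0.9011/1.329 = 0.6780; r = 42.69°.
D = 2·64.3° − 4·42.69° + 180° = 128.60° − 170.75° + 180° = 137.85°.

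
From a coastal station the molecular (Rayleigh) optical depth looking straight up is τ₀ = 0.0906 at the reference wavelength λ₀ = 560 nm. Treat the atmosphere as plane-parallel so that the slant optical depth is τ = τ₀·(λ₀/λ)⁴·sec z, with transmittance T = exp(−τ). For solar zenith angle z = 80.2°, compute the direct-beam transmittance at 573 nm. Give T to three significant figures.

sec 80.2° = 5.8751.
τ = 0.0906 × (560/573)⁴ × 5.8751 = 0.0906 × 0.9123 × 5.8751 = 0.4856.
T = exp(−0.4856) = 0.6153.

0.615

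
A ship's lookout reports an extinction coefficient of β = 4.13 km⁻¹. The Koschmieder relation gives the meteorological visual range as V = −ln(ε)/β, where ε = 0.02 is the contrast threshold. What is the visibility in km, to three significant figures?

0.947 km

V = −ln(0.02) / 4.13 = 3.912 / 4.13 = 0.9472 km.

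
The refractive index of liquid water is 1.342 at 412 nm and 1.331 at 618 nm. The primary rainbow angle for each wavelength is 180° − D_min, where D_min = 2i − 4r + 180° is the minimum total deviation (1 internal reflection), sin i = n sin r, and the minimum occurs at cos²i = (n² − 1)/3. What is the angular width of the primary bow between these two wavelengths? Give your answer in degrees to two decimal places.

At 412 nm (n = 1.342): cos²i = 0.26699 → i = 58.888°, r = 39.641°, D_min = 139.213°, rainbow angle = 40.787°.
At 618 nm (n = 1.331): cos²i = 0.25719 → i = 59.527°, r = 40.356°, D_min = 137.630°, rainbow angle = 42.370°.
Angular width = |40.787° − 42.370°| = 1.583°.

1.58°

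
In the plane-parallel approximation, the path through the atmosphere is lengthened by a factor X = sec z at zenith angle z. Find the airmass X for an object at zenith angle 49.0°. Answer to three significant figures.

1.52

X = sec z = 1/cos 49.0° = 1/0.6561 = 1.5243.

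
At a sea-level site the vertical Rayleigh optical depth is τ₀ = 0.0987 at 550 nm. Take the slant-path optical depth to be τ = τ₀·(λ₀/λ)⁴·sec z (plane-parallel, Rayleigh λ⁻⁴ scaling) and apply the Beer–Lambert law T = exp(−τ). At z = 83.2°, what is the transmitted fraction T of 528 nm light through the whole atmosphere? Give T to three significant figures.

0.375

sec 83.2° = 8.4457.
τ = 0.0987 × (550/528)⁴ × 8.4457 = 0.0987 × 1.1774 × 8.4457 = 0.9814.
T = exp(−0.9814) = 0.3748.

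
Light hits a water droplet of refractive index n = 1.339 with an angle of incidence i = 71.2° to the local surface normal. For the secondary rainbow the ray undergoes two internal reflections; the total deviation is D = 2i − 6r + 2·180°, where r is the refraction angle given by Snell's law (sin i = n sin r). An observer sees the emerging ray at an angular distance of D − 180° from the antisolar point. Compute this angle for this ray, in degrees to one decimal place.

52.5°

sin r = sin 71.2° / 1.339 = 0.9466/1.339 = 0.7070; r = 44.99°.
D = 2·71.2° − 6·44.99° + 2·180° = 142.40° − 269.94° + 360° = 232.46°.
Angle from antisolar point = D − 180° = 52.46°.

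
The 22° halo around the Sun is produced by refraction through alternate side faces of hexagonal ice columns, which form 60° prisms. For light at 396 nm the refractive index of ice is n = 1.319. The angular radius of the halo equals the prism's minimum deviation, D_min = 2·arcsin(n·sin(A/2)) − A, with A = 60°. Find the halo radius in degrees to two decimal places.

22.52°

n·sin(A/2) = 1.319 × sin 30° = 1.319 × 0.5000 = 0.6595.
D_min = 2·arcsin(0.6595) − 60° = 2 × 41.262° − 60° = 22.524°.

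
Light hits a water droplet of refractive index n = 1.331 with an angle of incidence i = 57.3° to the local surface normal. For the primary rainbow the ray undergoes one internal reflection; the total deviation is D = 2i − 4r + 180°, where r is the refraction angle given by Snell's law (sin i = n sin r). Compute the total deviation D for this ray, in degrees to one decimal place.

137.7°

sin r = sin 57.3° / 1.331 = 0.8415/1.331 = 0.6322; r = 39.22°.
D = 2·57.3° − 4·39.22° + 180° = 114.60° − 156.86° + 180° = 137.74°.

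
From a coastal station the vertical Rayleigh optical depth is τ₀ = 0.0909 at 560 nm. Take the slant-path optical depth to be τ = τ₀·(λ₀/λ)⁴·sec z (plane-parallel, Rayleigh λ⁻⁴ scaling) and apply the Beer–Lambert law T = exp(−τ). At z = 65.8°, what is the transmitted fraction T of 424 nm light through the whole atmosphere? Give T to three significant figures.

0.509

sec 65.8° = 2.4395.
τ = 0.0909 × (560/424)⁴ × 2.4395 = 0.0909 × 3.0429 × 2.4395 = 0.6748.
T = exp(−0.6748) = 0.5093.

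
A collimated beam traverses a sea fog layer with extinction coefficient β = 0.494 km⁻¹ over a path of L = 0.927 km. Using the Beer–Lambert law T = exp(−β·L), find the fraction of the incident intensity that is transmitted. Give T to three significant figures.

τ = β·L = 0.494 × 0.927 = 0.4579.
T = exp(−0.4579) = 0.6326.

0.633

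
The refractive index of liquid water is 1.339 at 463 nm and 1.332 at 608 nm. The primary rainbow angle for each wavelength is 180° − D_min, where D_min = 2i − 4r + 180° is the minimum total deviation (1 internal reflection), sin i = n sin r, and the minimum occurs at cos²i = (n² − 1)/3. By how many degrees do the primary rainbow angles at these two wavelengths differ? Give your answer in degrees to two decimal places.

1.01°

At 463 nm (n = 1.339): cos²i = 0.26431 → i = 59.062°, r = 39.834°, D_min = 138.786°, rainbow angle = 41.214°.
At 608 nm (n = 1.332): cos²i = 0.25807 → i = 59.469°, r = 40.290°, D_min = 137.776°, rainbow angle = 42.224°.
Angular width = |41.214° − 42.224°| = 1.010°.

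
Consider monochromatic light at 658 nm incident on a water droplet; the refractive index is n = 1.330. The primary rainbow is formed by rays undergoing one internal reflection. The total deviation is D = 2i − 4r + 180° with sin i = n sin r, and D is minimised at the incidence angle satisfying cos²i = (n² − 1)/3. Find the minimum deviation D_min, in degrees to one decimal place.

cos²i = (1.76890 − 1)/3 = 0.25630; i = arccos(0.50626) = 59.585°.
sin r = sin 59.585°/1.330 = 0.64841; r = 40.422°.
D_min = 2·59.585° − 4·40.422° + 180° = 137.484°.

137.5°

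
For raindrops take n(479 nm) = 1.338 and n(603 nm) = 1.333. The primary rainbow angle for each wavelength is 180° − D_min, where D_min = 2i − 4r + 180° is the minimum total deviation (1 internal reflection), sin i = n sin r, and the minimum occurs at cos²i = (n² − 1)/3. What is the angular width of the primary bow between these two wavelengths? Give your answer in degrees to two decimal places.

At 479 nm (n = 1.338): cos²i = 0.26341 → i = 59.120°, r = 39.899°, D_min = 138.643°, rainbow angle = 41.357°.
At 603 nm (n = 1.333): cos²i = 0.25896 → i = 59.410°, r = 40.225°, D_min = 137.922°, rainbow angle = 42.078°.
Angular width = |41.357° − 42.078°| = 0.722°.

0.72°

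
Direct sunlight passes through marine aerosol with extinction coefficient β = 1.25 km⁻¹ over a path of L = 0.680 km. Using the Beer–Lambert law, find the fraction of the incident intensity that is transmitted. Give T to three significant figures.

τ = β·L = 1.25 × 0.680 = 0.8500.
T = exp(−0.8500) = 0.4274.

0.427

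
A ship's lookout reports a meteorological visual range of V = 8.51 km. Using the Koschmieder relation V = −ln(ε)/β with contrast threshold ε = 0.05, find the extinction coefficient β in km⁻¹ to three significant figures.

β = −ln(0.05) / V = 2.996 / 8.51 = 0.3520 km⁻¹.

0.352 km⁻¹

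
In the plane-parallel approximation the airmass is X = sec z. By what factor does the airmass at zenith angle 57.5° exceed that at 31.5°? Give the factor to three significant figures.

X(57.5°)/X(31.5°) = sec 57.5° / sec 31.5° = cos 31.5° / cos 57.5° = 0.8526/0.5373 = 1.5869.

1.59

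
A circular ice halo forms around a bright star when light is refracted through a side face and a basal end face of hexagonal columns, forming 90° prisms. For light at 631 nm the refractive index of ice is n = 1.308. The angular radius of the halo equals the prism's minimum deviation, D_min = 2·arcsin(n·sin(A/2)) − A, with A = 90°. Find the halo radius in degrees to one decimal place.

n·sin(A/2) = 1.308 × sin 45° = 1.308 × 0.7071 = 0.9249.
D_min = 2·arcsin(0.9249) − 90° = 2 × 67.653° − 90° = 45.305°.

45.3°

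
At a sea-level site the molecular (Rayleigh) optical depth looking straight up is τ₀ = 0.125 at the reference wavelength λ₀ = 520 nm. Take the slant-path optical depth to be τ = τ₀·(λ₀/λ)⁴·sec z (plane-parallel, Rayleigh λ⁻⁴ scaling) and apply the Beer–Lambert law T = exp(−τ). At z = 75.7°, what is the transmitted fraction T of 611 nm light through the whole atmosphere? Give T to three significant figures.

sec 75.7° = 4.0486.
τ = 0.125 × (520/611)⁴ × 4.0486 = 0.125 × 0.5246 × 4.0486 = 0.2655.
T = exp(−0.2655) = 0.7668.

0.767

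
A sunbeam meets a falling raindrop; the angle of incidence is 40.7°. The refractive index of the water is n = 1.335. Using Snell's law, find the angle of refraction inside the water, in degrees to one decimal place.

29.2°

Snell: sin θ_r = sin θ_i / n = sin 40.7° / 1.335 = 0.6521 / 1.335 = 0.4885.
θ_r = arcsin(0.4885) = 29.24°.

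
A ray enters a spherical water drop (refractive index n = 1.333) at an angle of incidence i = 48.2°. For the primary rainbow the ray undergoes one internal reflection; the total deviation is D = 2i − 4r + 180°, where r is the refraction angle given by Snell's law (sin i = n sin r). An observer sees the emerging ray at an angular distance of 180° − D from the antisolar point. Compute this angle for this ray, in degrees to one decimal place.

39.6°

sin r = sin 48.2° / 1.333 = 0.7455/1.333 = 0.5592; r = 34.00°.
D = 2·48.2° − 4·34.00° + 180° = 96.40° − 136.01° + 180° = 140.39°.
Angle from antisolar point = 180° − D = 39.61°.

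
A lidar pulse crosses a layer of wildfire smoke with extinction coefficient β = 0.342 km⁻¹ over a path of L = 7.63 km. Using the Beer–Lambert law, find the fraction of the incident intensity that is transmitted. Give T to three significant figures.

0.0736

τ = β·L = 0.342 × 7.63 = 2.6095.
T = exp(−2.6095) = 0.0736.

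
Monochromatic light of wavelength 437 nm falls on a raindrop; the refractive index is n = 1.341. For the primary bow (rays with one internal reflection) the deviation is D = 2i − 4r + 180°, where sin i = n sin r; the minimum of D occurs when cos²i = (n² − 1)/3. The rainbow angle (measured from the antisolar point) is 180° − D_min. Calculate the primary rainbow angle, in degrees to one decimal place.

40.9°

cos²i = (1.79828 − 1)/3 = 0.26609; i = arccos(0.51584) = 58.946°.
sin r = sin 58.946°/1.341 = 0.63884; r = 39.705°.
D_min = 2·58.946° − 4·39.705° + 180° = 139.071°.
Rainbow angle = 180° − D_min = 40.929°.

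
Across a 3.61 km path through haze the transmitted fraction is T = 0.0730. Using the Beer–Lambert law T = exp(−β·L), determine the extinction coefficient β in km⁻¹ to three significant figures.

0.725 km⁻¹

Beer–Lambert: T = exp(−βL) ⇒ β = −ln(T)/L = −ln(0.0730)/3.61 = 2.6173/3.61 = 0.725 km⁻¹.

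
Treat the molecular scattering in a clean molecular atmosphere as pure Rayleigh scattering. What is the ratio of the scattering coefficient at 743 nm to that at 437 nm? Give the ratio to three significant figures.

0.120

Rayleigh scattering ∝ λ⁻⁴, so the ratio of coefficients is the inverse fourth power of the wavelength ratio.
σ(743)/σ(437) = (437/743)⁴ = (0.5882)⁴ = 0.1197.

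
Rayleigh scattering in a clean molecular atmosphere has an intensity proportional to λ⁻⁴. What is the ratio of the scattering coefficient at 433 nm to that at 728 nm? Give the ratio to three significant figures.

7.99

Rayleigh scattering ∝ λ⁻⁴, so the ratio of coefficients is the inverse fourth power of the wavelength ratio.
σ(433)/σ(728) = (728/433)⁴ = (1.6813)⁴ = 7.99.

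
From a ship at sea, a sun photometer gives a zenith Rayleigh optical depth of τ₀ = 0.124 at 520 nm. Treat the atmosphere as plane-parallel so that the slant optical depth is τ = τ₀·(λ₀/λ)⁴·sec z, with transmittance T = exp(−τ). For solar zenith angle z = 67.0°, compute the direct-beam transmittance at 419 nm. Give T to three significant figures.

0.471

sec 67.0° = 2.5593.
τ = 0.124 × (520/419)⁴ × 2.5593 = 0.124 × 2.3722 × 2.5593 = 0.7528.
T = exp(−0.7528) = 0.4710.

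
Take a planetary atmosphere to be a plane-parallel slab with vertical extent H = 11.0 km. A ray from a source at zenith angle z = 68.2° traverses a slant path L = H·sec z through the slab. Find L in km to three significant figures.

29.6 km

sec z = 1/cos 68.2° = 2.6927.
L = 11.0 × 2.6927 = 29.620 km.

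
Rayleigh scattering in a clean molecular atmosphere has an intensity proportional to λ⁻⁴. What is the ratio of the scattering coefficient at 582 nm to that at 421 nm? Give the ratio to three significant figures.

0.274

Rayleigh scattering ∝ λ⁻⁴, so the ratio of coefficients is the inverse fourth power of the wavelength ratio.
σ(582)/σ(421) = (421/582)⁴ = (0.7234)⁴ = 0.2738.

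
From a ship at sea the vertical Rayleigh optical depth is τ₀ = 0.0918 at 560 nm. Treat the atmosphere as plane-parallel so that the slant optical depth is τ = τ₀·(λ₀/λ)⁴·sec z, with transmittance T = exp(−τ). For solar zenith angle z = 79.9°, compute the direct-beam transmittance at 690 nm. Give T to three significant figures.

0.797

sec 79.9° = 5.7023.
τ = 0.0918 × (560/690)⁴ × 5.7023 = 0.0918 × 0.4339 × 5.7023 = 0.2271.
T = exp(−0.2271) = 0.7968.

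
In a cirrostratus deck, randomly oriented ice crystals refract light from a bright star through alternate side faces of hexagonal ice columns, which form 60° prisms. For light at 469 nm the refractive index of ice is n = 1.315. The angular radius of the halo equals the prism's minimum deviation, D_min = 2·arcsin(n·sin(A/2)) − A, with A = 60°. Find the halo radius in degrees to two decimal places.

22.22°

n·sin(A/2) = 1.315 × sin 30° = 1.315 × 0.5000 = 0.6575.
D_min = 2·arcsin(0.6575) − 60° = 2 × 41.109° − 60° = 22.219°.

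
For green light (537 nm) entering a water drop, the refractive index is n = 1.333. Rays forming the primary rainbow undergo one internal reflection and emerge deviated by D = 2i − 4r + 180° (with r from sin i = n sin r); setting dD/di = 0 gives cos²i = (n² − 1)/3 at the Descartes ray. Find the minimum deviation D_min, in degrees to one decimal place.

cos²i = (1.77689 − 1)/3 = 0.25896; i = arccos(0.50888) = 59.410°.
sin r = sin 59.410°/1.333 = 0.64579; r = 40.225°.
D_min = 2·59.410° − 4·40.225° + 180° = 137.922°.

137.9°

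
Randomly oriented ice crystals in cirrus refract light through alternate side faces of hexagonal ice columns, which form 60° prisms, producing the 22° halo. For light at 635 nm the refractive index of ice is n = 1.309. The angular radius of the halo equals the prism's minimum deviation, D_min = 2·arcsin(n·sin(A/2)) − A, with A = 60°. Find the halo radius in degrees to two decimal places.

21.76°

n·sin(A/2) = 1.309 × sin 30° = 1.309 × 0.5000 = 0.6545.
D_min = 2·arcsin(0.6545) − 60° = 2 × 40.882° − 60° = 21.763°.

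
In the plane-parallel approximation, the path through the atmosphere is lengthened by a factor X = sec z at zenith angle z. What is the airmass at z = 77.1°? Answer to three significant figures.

4.48

X = sec z = 1/cos 77.1° = 1/0.2233 = 4.4793.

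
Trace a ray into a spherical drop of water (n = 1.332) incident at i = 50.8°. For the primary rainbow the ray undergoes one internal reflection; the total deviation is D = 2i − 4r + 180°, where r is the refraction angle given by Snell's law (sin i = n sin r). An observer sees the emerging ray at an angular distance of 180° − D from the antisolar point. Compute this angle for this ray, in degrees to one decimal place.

sin r = sin 50.8° / 1.332 = 0.7749/1.332 = 0.5818; r = 35.58°.
D = 2·50.8° − 4·35.58° + 180° = 101.60° − 142.31° + 180° = 139.29°.
Angle from antisolar point = 180° − D = 40.71°.

40.7°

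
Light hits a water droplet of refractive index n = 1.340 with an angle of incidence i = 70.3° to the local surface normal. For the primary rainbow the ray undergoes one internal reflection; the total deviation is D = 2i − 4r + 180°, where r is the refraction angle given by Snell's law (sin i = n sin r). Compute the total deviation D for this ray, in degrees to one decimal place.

142.1°

sin r = sin 70.3° / 1.340 = 0.9415/1.340 = 0.7026; r = 44.64°.
D = 2·70.3° − 4·44.64° + 180° = 140.60° − 178.54° + 180° = 142.06°.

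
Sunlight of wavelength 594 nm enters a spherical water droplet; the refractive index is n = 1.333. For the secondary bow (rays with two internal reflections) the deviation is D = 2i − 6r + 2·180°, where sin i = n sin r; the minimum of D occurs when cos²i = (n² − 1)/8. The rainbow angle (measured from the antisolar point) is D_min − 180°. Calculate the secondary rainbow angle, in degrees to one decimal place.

cos²i = (1.77689 − 1)/8 = 0.09711; i = arccos(0.31163) = 71.843°.
sin r = sin 71.843°/1.333 = 0.71283; r = 45.466°.
D_min = 2·71.843° − 6·45.466° + 360° = 230.891°.
Rainbow angle = D_min − 180° = 50.891°.

50.9°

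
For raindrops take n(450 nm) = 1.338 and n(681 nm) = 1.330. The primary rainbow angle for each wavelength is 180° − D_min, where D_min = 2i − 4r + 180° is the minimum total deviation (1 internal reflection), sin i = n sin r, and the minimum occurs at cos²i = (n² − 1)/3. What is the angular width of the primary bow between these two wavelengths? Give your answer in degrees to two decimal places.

1.16°

At 450 nm (n = 1.338): cos²i = 0.26341 → i = 59.120°, r = 39.899°, D_min = 138.643°, rainbow angle = 41.357°.
At 681 nm (n = 1.330): cos²i = 0.25630 → i = 59.585°, r = 40.422°, D_min = 137.484°, rainbow angle = 42.516°.
Angular width = |41.357° − 42.516°| = 1.160°.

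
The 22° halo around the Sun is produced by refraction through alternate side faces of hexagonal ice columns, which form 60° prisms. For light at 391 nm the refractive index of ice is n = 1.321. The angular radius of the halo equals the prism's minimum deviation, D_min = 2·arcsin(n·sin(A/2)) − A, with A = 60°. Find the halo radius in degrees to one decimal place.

n·sin(A/2) = 1.321 × sin 30° = 1.321 × 0.5000 = 0.6605.
D_min = 2·arcsin(0.6605) − 60° = 2 × 41.338° − 60° = 22.676°.

22.7°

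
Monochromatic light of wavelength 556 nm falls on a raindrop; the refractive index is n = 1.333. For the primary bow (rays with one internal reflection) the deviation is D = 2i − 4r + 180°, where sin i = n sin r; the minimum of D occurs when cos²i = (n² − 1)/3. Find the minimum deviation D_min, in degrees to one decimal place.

137.9°

cos²i = (1.77689 − 1)/3 = 0.25896; i = arccos(0.50888) = 59.410°.
sin r = sin 59.410°/1.333 = 0.64579; r = 40.225°.
D_min = 2·59.410° − 4·40.225° + 180° = 137.922°.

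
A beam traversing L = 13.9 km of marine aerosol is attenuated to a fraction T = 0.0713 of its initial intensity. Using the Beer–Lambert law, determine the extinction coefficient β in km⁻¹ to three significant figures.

Beer–Lambert: T = exp(−βL) ⇒ β = −ln(T)/L = −ln(0.0713)/13.9 = 2.6409/13.9 = 0.19 km⁻¹.

0.190 km⁻¹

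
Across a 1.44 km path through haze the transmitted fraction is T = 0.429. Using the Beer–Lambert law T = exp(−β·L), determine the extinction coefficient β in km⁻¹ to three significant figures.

0.588 km⁻¹

Beer–Lambert: T = exp(−βL) ⇒ β = −ln(T)/L = −ln(0.429)/1.44 = 0.8463/1.44 = 0.5877 km⁻¹.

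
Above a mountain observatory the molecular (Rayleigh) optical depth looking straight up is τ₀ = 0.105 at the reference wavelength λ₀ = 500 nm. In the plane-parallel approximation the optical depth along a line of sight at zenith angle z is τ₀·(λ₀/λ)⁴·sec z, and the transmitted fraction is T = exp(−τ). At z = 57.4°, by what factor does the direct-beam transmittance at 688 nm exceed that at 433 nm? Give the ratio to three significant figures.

Airmass: sec 57.4° = 1.8561.
τ(688 nm) = 0.105 × (500/688)⁴ × 1.8561 = 0.105 × 0.2789 × 1.8561 = 0.0544.
τ(433 nm) = 0.105 × (500/433)⁴ × 1.8561 = 0.105 × 1.7780 × 1.8561 = 0.3465.
T(688)/T(433) = exp(τ_B − τ_A) = exp(0.2921) = 1.3393.

1.34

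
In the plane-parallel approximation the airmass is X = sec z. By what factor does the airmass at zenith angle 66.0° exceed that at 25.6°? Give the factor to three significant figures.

2.22

X(66.0°)/X(25.6°) = sec 66.0° / sec 25.6° = cos 25.6° / cos 66.0° = 0.9018/0.4067 = 2.2172.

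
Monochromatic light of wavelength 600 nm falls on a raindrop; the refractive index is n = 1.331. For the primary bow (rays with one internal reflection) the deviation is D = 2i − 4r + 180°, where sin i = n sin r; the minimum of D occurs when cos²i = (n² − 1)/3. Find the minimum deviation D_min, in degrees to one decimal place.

137.6°

cos²i = (1.77156 − 1)/3 = 0.25719; i = arccos(0.50714) = 59.527°.
sin r = sin 59.527°/1.331 = 0.64753; r = 40.356°.
D_min = 2·59.527° − 4·40.356° + 180° = 137.630°.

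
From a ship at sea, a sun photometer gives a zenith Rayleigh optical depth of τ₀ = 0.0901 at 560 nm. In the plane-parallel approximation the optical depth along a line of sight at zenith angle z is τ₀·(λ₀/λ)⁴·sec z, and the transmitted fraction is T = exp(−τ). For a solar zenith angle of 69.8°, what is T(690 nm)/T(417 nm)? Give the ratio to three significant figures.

2.09

Airmass: sec 69.8° = 2.8960.
τ(690 nm) = 0.0901 × (560/690)⁴ × 2.8960 = 0.0901 × 0.4339 × 2.8960 = 0.1132.
τ(417 nm) = 0.0901 × (560/417)⁴ × 2.8960 = 0.0901 × 3.2524 × 2.8960 = 0.8487.
T(690)/T(417) = exp(τ_B − τ_A) = exp(0.7355) = 2.0864.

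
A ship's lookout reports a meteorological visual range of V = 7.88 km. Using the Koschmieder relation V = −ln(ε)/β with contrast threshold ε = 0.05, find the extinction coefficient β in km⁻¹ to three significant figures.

0.380 km⁻¹

β = −ln(0.05) / V = 2.996 / 7.88 = 0.3802 km⁻¹.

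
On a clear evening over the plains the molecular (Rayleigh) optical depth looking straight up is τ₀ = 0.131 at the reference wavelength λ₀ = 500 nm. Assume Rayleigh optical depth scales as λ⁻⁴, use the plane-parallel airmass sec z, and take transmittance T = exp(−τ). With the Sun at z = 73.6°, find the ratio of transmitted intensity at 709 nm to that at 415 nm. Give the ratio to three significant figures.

2.37

Airmass: sec 73.6° = 3.5418.
τ(709 nm) = 0.131 × (500/709)⁴ × 3.5418 = 0.131 × 0.2473 × 3.5418 = 0.1148.
τ(415 nm) = 0.131 × (500/415)⁴ × 3.5418 = 0.131 × 2.1071 × 3.5418 = 0.9777.
T(709)/T(415) = exp(τ_B − τ_A) = exp(0.8629) = 2.3700.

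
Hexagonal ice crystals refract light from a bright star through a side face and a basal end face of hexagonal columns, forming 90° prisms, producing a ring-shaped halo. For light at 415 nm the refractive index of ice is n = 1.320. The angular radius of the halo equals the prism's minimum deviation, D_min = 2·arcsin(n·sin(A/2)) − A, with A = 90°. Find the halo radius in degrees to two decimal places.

n·sin(A/2) = 1.320 × sin 45° = 1.320 × 0.7071 = 0.9334.
D_min = 2·arcsin(0.9334) − 90° = 2 × 68.968° − 90° = 47.936°.

47.94°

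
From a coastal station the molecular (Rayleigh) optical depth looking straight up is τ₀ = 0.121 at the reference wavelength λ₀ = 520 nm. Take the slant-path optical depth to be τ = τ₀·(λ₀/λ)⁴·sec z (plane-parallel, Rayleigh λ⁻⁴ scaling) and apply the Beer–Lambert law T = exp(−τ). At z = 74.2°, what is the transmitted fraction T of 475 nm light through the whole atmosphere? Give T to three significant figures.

sec 74.2° = 3.6727.
τ = 0.121 × (520/475)⁴ × 3.6727 = 0.121 × 1.4363 × 3.6727 = 0.6383.
T = exp(−0.6383) = 0.5282.

0.528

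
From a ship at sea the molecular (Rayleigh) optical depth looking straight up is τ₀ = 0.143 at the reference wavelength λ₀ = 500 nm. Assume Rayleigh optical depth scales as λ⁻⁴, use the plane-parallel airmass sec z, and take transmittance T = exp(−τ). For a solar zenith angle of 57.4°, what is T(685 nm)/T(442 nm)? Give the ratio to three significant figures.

Airmass: sec 57.4° = 1.8561.
τ(685 nm) = 0.143 × (500/685)⁴ × 1.8561 = 0.143 × 0.2839 × 1.8561 = 0.0753.
τ(442 nm) = 0.143 × (500/442)⁴ × 1.8561 = 0.143 × 1.6375 × 1.8561 = 0.4346.
T(685)/T(442) = exp(τ_B − τ_A) = exp(0.3593) = 1.4323.

1.43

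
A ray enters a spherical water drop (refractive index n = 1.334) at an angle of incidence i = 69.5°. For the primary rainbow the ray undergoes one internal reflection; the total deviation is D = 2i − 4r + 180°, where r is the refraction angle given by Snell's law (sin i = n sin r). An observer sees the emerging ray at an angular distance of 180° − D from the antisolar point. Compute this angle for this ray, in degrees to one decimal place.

39.4°

sin r = sin 69.5° / 1.334 = 0.9367/1.334 = 0.7022; r = 44.60°.
D = 2·69.5° − 4·44.60° + 180° = 139.00° − 178.40° + 180° = 140.60°.
Angle from antisolar point = 180° − D = 39.40°.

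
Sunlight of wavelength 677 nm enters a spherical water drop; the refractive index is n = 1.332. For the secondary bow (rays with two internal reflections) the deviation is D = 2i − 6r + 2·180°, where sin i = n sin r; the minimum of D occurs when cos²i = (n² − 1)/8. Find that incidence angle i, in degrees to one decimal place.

cos²i = (1.332² − 1)/8 = (1.77422 − 1)/8 = 0.09678.
cos i = 0.31109, so i = 71.875°.

71.9°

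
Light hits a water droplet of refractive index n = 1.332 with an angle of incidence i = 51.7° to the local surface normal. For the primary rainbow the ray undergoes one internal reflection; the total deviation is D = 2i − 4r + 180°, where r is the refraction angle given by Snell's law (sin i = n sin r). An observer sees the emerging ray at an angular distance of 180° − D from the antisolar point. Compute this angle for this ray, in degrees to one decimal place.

41.0°

sin r = sin 51.7° / 1.332 = 0.7848/1.332 = 0.5892; r = 36.10°.
D = 2·51.7° − 4·36.10° + 180° = 103.40° − 144.39° + 180° = 139.01°.
Angle from antisolar point = 180° − D = 40.99°.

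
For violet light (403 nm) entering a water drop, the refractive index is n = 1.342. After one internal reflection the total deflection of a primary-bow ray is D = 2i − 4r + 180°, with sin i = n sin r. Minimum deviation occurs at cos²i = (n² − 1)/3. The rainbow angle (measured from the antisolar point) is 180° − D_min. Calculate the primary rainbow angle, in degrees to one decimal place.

40.8°

cos²i = (1.80096 − 1)/3 = 0.26699; i = arccos(0.51671) = 58.888°.
sin r = sin 58.888°/1.342 = 0.63797; r = 39.641°.
D_min = 2·58.888° − 4·39.641° + 180° = 139.213°.
Rainbow angle = 180° − D_min = 40.787°.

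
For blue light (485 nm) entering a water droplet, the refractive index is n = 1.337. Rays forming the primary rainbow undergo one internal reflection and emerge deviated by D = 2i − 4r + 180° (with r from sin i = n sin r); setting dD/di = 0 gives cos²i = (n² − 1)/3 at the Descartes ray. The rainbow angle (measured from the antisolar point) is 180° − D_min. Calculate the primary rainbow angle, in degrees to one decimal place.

41.5°

cos²i = (1.78757 − 1)/3 = 0.26252; i = arccos(0.51237) = 59.178°.
sin r = sin 59.178°/1.337 = 0.64231; r = 39.964°.
D_min = 2·59.178° − 4·39.964° + 180° = 138.500°.
Rainbow angle = 180° − D_min = 41.500°.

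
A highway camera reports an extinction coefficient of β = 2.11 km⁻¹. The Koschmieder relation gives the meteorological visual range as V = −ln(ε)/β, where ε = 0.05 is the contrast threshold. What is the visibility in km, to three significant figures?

1.42 km

V = −ln(0.05) / 2.11 = 2.996 / 2.11 = 1.4198 km.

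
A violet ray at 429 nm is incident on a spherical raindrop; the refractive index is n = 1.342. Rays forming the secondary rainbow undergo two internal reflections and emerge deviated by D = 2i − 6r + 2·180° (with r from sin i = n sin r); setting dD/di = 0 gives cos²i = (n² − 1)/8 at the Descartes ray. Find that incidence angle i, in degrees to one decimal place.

71.6°

cos²i = (1.342² − 1)/8 = (1.80096 − 1)/8 = 0.10012.
cos i = 0.31642, so i = 71.554°.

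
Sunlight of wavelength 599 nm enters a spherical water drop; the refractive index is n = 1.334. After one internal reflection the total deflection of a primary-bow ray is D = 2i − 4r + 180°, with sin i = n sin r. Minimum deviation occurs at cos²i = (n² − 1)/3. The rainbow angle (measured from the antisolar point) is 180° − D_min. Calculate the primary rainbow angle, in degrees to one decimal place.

41.9°

cos²i = (1.77956 − 1)/3 = 0.25985; i = arccos(0.50976) = 59.352°.
sin r = sin 59.352°/1.334 = 0.64492; r = 40.159°.
D_min = 2·59.352° − 4·40.159° + 180° = 138.067°.
Rainbow angle = 180° − D_min = 41.933°.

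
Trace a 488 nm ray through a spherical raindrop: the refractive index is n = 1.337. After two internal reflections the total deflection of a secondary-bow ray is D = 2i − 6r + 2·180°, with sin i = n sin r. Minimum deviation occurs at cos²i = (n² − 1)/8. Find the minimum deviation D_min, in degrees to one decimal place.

231.9°

cos²i = (1.78757 − 1)/8 = 0.09845; i = arccos(0.31376) = 71.714°.
sin r = sin 71.714°/1.337 = 0.71017; r = 45.249°.
D_min = 2·71.714° − 6·45.249° + 360° = 231.934°.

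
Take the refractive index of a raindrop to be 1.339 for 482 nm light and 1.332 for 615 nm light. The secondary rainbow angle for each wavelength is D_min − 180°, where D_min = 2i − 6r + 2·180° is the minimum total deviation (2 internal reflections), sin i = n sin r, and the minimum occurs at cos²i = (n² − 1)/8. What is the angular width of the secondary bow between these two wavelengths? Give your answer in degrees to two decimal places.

1.82°

At 482 nm (n = 1.339): cos²i = 0.09912 → i = 71.650°, r = 45.141°, D_min = 232.451°, rainbow angle = 52.451°.
At 615 nm (n = 1.332): cos²i = 0.09678 → i = 71.875°, r = 45.520°, D_min = 230.628°, rainbow angle = 50.628°.
Angular width = |52.451° − 50.628°| = 1.823°.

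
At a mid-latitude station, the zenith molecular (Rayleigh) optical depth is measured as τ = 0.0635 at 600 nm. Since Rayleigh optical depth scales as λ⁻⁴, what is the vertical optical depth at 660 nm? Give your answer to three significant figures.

τ(660 nm) = τ(600 nm) × (600/660)⁴ = 0.0635 × (0.9091)⁴ = 0.0635 × 0.6830 = 0.0434.

0.0434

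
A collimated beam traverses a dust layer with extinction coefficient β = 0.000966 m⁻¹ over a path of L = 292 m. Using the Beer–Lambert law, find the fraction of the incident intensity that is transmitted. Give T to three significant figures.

τ = β·L = 0.000966 × 292 = 0.2821.
T = exp(−0.2821) = 0.7542.

0.754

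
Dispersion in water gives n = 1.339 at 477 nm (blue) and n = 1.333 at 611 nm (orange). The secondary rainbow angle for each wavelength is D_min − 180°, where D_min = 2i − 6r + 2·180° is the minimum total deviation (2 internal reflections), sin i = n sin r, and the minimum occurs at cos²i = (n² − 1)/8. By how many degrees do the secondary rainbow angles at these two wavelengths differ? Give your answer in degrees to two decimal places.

At 477 nm (n = 1.339): cos²i = 0.09912 → i = 71.650°, r = 45.141°, D_min = 232.451°, rainbow angle = 52.451°.
At 611 nm (n = 1.333): cos²i = 0.09711 → i = 71.843°, r = 45.466°, D_min = 230.891°, rainbow angle = 50.891°.
Angular width = |52.451° − 50.891°| = 1.560°.

1.56°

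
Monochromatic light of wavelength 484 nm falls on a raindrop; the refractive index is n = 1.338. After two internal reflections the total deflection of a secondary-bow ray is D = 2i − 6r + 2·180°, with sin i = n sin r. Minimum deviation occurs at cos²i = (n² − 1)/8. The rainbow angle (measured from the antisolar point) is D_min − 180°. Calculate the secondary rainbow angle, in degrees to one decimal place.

cos²i = (1.79024 − 1)/8 = 0.09878; i = arccos(0.31429) = 71.682°.
sin r = sin 71.682°/1.338 = 0.70951; r = 45.195°.
D_min = 2·71.682° − 6·45.195° + 360° = 232.193°.
Rainbow angle = D_min − 180° = 52.193°.

52.2°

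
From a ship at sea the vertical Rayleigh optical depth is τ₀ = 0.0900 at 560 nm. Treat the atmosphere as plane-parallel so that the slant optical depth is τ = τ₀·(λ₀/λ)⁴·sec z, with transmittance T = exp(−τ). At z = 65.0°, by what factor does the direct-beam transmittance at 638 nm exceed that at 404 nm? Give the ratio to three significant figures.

1.93

Airmass: sec 65.0° = 2.3662.
τ(638 nm) = 0.0900 × (560/638)⁴ × 2.3662 = 0.0900 × 0.5936 × 2.3662 = 0.1264.
τ(404 nm) = 0.0900 × (560/404)⁴ × 2.3662 = 0.0900 × 3.6917 × 2.3662 = 0.7862.
T(638)/T(404) = exp(τ_B − τ_A) = exp(0.6598) = 1.9344.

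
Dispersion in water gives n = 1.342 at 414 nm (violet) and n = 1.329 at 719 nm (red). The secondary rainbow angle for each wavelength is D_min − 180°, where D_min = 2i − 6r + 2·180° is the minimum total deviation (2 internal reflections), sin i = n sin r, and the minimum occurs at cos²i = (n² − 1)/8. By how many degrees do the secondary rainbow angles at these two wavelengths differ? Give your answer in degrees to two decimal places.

At 414 nm (n = 1.342): cos²i = 0.10012 → i = 71.554°, r = 44.981°, D_min = 233.222°, rainbow angle = 53.222°.
At 719 nm (n = 1.329): cos²i = 0.09578 → i = 71.972°, r = 45.685°, D_min = 229.837°, rainbow angle = 49.837°.
Angular width = |53.222° − 49.837°| = 3.385°.

3.39°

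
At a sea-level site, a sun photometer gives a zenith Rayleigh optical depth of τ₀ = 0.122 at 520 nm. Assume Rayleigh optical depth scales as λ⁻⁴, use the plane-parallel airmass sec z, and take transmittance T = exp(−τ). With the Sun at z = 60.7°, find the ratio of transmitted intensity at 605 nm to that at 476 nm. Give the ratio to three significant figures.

Airmass: sec 60.7° = 2.0434.
τ(605 nm) = 0.122 × (520/605)⁴ × 2.0434 = 0.122 × 0.5457 × 2.0434 = 0.1361.
τ(476 nm) = 0.122 × (520/476)⁴ × 2.0434 = 0.122 × 1.4242 × 2.0434 = 0.3551.
T(605)/T(476) = exp(τ_B − τ_A) = exp(0.2190) = 1.2448.

1.24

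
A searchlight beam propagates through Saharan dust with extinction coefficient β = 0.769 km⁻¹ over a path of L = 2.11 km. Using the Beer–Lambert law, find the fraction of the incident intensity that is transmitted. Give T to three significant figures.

0.197

τ = β·L = 0.769 × 2.11 = 1.6226.
T = exp(−1.6226) = 0.1974.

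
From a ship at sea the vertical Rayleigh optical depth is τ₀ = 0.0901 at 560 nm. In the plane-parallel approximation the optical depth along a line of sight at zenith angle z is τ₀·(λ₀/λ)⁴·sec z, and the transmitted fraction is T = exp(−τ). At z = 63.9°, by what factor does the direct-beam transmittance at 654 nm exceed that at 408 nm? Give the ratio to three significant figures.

Airmass: sec 63.9° = 2.2730.
τ(654 nm) = 0.0901 × (560/654)⁴ × 2.2730 = 0.0901 × 0.5376 × 2.2730 = 0.1101.
τ(408 nm) = 0.0901 × (560/408)⁴ × 2.2730 = 0.0901 × 3.5490 × 2.2730 = 0.7268.
T(654)/T(408) = exp(τ_B − τ_A) = exp(0.6168) = 1.8529.

1.85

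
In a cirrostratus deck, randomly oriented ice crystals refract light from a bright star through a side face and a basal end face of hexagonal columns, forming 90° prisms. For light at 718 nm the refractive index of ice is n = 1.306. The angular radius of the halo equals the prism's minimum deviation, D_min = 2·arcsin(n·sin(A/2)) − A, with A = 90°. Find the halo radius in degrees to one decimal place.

44.9°

n·sin(A/2) = 1.306 × sin 45° = 1.306 × 0.7071 = 0.9235.
D_min = 2·arcsin(0.9235) − 90° = 2 × 67.440° − 90° = 44.881°.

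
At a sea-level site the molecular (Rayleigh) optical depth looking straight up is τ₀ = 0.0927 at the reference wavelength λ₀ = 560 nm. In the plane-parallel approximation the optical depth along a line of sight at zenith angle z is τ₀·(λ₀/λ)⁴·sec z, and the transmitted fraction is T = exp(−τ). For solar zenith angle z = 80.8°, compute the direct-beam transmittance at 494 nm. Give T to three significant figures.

0.384

sec 80.8° = 6.2546.
τ = 0.0927 × (560/494)⁴ × 6.2546 = 0.0927 × 1.6514 × 6.2546 = 0.9575.
T = exp(−0.9575) = 0.3839.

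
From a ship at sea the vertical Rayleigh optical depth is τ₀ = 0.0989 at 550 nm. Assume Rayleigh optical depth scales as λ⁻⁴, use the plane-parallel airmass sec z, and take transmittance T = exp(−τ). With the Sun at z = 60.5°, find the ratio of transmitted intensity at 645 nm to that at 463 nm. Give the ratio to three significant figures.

1.34

Airmass: sec 60.5° = 2.0308.
τ(645 nm) = 0.0989 × (550/645)⁴ × 2.0308 = 0.0989 × 0.5287 × 2.0308 = 0.1062.
τ(463 nm) = 0.0989 × (550/463)⁴ × 2.0308 = 0.0989 × 1.9913 × 2.0308 = 0.3999.
T(645)/T(463) = exp(τ_B − τ_A) = exp(0.2937) = 1.3414.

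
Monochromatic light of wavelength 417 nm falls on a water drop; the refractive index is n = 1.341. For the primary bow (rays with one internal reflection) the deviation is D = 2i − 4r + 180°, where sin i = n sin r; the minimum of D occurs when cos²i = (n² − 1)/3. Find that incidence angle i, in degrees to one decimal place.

58.9°

cos²i = (1.341² − 1)/3 = (1.79828 − 1)/3 = 0.26609.
cos i = 0.51584, so i = 58.946°.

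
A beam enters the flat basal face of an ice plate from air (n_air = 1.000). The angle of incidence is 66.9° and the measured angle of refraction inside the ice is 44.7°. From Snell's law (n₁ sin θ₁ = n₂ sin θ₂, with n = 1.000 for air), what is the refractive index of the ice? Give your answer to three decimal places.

n = sin θ_i / sin θ_r = sin 66.9° / sin 44.7° = 0.9198 / 0.7034 = 1.3077.

1.308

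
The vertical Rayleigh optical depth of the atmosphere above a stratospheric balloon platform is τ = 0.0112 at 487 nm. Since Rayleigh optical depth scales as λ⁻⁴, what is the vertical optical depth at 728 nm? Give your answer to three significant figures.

0.00224

τ(728 nm) = τ(487 nm) × (487/728)⁴ = 0.0112 × (0.6690)⁴ = 0.0112 × 0.2003 = 0.0022.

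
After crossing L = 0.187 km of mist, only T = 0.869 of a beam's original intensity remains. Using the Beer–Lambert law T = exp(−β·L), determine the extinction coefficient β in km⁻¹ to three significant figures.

Beer–Lambert: T = exp(−βL) ⇒ β = −ln(T)/L = −ln(0.869)/0.187 = 0.1404/0.187 = 0.7509 km⁻¹.

0.751 km⁻¹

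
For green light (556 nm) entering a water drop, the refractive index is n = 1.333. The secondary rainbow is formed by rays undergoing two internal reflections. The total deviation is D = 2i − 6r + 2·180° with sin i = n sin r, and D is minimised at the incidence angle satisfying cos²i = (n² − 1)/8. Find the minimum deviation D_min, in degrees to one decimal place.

cos²i = (1.77689 − 1)/8 = 0.09711; i = arccos(0.31163) = 71.843°.
sin r = sin 71.843°/1.333 = 0.71283; r = 45.466°.
D_min = 2·71.843° − 6·45.466° + 360° = 230.891°.

230.9°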